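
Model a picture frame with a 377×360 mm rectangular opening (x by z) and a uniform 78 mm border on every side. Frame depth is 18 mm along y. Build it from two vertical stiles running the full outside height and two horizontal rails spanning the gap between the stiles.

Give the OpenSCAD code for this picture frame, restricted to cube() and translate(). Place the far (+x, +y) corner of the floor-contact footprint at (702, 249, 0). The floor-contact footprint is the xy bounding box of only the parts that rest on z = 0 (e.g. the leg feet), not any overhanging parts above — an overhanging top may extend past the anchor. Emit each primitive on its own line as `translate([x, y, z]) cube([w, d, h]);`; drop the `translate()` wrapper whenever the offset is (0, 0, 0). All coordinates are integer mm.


translate([169, 231, 0]) cube([78, 18, 516]);
translate([624, 231, 0]) cube([78, 18, 516]);
translate([247, 231, 0]) cube([377, 18, 78]);
translate([247, 231, 438]) cube([377, 18, 78]);


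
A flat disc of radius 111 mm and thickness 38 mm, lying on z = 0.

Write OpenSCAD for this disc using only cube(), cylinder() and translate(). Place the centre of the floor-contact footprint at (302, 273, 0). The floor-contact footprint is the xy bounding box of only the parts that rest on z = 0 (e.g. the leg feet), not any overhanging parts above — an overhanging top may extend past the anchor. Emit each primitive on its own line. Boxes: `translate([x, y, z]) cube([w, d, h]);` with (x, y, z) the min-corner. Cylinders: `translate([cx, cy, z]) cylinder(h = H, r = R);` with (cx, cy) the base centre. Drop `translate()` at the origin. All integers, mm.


translate([302, 273, 0]) cylinder(h = 38, r = 111);


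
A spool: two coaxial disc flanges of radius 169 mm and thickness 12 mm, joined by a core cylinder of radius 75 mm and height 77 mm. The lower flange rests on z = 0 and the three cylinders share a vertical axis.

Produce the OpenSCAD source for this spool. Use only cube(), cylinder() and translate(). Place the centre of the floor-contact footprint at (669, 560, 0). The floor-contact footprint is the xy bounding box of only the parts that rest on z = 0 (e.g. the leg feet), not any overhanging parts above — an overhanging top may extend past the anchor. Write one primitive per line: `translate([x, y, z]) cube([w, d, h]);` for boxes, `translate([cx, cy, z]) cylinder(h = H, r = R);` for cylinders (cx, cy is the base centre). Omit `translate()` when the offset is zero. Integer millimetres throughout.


translate([669, 560, 0]) cylinder(h = 12, r = 169);
translate([669, 560, 12]) cylinder(h = 77, r = 75);
translate([669, 560, 89]) cylinder(h = 12, r = 169);


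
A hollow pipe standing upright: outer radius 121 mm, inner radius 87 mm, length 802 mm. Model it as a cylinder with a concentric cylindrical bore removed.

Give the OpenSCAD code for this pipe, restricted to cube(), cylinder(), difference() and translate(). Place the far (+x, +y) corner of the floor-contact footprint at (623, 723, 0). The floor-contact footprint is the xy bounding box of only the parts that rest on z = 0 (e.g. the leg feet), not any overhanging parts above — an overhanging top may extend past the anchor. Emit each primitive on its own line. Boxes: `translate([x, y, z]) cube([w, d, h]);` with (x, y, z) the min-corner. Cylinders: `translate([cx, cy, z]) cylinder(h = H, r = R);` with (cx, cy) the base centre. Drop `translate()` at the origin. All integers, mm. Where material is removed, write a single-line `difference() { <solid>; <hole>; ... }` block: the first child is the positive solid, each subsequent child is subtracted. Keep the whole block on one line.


difference() { translate([502, 602, 0]) cylinder(h = 802, r = 121); translate([502, 602, 0]) cylinder(h = 802, r = 87); }


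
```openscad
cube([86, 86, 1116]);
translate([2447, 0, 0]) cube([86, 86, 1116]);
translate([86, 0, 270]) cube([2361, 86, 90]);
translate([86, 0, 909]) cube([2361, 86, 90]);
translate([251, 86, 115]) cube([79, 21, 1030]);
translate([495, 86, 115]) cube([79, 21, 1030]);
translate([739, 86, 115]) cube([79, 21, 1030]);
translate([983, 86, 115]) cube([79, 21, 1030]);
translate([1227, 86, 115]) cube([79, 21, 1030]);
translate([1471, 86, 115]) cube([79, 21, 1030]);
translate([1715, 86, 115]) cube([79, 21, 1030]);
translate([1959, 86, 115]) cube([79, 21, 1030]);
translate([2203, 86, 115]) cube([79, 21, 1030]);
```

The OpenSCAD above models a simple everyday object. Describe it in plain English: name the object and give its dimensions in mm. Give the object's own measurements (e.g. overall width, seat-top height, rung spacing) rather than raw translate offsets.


A fence section. Two 86×86 mm posts, 1116 mm tall, stand on the floor with a clear span of 2361 mm between their inner faces. Two horizontal rails of 86×90 mm section span the gap between the posts with their undersides at z = 270 mm and z = 909 mm, flush with the posts' −y face. 9 pickets, each 79 mm wide, 21 mm thick and 1030 mm tall, are fixed to the +y face of the rails with their bottoms at z = 115 mm, spaced across the span with a 165 mm gap after the −x post and between neighbouring pickets and before the +x post.


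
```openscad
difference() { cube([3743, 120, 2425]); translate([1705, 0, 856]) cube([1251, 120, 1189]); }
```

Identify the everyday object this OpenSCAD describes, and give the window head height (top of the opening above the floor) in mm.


A wall with a window opening. The window head height is 2045 mm.

A wall with a rectangular opening subtracted — a window. Sill at z = 856, opening 1189 mm tall, so the head is at 856 + 1189 = 2045 mm.


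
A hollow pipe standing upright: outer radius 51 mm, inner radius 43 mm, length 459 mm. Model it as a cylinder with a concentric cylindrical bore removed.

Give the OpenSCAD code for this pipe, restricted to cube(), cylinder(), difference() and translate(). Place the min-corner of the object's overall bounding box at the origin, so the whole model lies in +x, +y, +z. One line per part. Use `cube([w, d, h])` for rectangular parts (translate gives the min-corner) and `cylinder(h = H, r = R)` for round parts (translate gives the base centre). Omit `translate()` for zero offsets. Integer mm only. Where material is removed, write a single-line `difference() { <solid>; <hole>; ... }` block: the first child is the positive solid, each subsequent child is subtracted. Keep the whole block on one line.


difference() { translate([51, 51, 0]) cylinder(h = 459, r = 51); translate([51, 51, 0]) cylinder(h = 459, r = 43); }


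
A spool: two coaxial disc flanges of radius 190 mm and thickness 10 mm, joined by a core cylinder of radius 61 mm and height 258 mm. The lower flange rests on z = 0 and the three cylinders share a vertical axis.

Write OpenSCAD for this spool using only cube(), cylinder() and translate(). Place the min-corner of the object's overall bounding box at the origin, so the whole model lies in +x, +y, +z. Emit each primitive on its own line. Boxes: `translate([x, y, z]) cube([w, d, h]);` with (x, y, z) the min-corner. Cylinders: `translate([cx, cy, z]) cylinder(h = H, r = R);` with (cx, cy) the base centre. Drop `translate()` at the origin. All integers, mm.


translate([190, 190, 0]) cylinder(h = 10, r = 190);
translate([190, 190, 10]) cylinder(h = 258, r = 61);
translate([190, 190, 268]) cylinder(h = 10, r = 190);


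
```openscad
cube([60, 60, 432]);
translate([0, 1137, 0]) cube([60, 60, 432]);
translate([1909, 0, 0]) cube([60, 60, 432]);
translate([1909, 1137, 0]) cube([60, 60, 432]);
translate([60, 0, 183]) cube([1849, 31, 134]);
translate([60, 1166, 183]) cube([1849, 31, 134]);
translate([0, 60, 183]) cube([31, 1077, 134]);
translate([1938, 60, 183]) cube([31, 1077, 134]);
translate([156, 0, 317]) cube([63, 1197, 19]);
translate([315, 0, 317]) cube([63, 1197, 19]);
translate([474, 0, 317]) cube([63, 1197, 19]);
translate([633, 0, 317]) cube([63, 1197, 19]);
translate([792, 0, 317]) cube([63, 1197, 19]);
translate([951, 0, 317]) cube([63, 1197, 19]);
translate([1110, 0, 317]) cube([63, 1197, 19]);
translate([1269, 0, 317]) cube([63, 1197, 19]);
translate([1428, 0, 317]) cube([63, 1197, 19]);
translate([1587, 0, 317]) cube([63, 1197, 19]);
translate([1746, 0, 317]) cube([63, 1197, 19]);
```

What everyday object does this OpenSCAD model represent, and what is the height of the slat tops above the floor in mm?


A bed frame. The slat-top height is 336 mm.

Four posts, four rails, and a row of slats — a bed frame. Slats sit on the rails at z = 183 + 134 = 317; with slat thickness 19, the top is 336 mm.


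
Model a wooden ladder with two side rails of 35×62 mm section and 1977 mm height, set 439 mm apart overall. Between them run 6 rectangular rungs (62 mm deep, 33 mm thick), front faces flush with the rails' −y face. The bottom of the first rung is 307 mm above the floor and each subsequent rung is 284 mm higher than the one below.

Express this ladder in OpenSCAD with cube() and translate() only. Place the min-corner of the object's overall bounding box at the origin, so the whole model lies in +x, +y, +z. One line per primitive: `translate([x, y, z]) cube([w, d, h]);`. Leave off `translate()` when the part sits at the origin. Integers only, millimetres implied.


cube([35, 62, 1977]);
translate([404, 0, 0]) cube([35, 62, 1977]);
translate([35, 0, 307]) cube([369, 62, 33]);
translate([35, 0, 591]) cube([369, 62, 33]);
translate([35, 0, 875]) cube([369, 62, 33]);
translate([35, 0, 1159]) cube([369, 62, 33]);
translate([35, 0, 1443]) cube([369, 62, 33]);
translate([35, 0, 1727]) cube([369, 62, 33]);


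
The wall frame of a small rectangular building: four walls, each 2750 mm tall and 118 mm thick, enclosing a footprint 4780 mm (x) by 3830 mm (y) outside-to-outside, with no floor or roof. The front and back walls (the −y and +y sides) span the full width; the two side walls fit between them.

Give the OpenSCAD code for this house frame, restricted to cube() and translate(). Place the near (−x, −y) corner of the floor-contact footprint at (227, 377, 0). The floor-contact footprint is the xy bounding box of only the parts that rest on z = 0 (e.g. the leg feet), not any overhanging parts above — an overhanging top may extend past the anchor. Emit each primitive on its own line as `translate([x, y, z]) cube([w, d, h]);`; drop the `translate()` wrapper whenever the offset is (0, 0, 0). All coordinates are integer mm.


translate([227, 377, 0]) cube([4780, 118, 2750]);
translate([227, 4089, 0]) cube([4780, 118, 2750]);
translate([227, 495, 0]) cube([118, 3594, 2750]);
translate([4889, 495, 0]) cube([118, 3594, 2750]);


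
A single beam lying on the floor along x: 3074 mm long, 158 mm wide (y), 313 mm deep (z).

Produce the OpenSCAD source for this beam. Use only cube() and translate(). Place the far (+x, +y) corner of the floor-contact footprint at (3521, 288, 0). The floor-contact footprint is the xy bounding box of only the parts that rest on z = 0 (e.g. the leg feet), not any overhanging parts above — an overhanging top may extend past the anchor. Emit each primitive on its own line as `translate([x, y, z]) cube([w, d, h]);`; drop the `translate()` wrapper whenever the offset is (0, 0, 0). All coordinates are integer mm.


translate([447, 130, 0]) cube([3074, 158, 313]);


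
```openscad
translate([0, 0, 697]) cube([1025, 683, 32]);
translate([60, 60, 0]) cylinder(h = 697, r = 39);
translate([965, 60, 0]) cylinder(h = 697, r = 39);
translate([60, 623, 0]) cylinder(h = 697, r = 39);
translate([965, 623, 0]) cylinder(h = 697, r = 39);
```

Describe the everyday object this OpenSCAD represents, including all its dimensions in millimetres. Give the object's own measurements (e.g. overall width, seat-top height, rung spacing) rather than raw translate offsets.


A table: top 1025 mm (x) × 683 mm (y), 32 mm thick, upper face at z = 729 mm, on four round legs of 78 mm diameter, each leg's bounding box inset 21 mm from the nearest pair of top edges from z = 0 to the bottom of the top.


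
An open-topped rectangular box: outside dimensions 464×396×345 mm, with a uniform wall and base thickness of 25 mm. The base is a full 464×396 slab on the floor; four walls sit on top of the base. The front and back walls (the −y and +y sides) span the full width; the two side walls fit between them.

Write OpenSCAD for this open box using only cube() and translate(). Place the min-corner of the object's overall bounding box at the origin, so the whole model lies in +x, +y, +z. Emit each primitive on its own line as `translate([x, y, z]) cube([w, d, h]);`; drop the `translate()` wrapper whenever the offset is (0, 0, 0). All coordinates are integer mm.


cube([464, 396, 25]);
translate([0, 0, 25]) cube([464, 25, 320]);
translate([0, 371, 25]) cube([464, 25, 320]);
translate([0, 25, 25]) cube([25, 346, 320]);
translate([439, 25, 25]) cube([25, 346, 320]);


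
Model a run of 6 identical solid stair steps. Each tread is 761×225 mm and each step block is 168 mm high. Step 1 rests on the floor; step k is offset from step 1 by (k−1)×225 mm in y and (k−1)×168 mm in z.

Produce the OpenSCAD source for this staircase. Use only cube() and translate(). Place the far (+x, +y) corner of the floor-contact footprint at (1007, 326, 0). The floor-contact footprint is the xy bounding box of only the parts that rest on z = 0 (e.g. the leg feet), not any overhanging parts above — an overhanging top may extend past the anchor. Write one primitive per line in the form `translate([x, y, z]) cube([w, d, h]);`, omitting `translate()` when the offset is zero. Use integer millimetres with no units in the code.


translate([246, 101, 0]) cube([761, 225, 168]);
translate([246, 326, 168]) cube([761, 225, 168]);
translate([246, 551, 336]) cube([761, 225, 168]);
translate([246, 776, 504]) cube([761, 225, 168]);
translate([246, 1001, 672]) cube([761, 225, 168]);
translate([246, 1226, 840]) cube([761, 225, 168]);


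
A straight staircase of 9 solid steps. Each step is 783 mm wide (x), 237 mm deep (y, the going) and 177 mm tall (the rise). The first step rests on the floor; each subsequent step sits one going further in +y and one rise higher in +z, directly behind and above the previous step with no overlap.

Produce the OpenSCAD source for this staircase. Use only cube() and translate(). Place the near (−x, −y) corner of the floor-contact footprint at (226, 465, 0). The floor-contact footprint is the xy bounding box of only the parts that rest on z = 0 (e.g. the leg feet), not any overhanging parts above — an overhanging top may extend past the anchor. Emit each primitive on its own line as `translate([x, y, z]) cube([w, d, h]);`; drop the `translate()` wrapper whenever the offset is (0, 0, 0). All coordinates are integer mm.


translate([226, 465, 0]) cube([783, 237, 177]);
translate([226, 702, 177]) cube([783, 237, 177]);
translate([226, 939, 354]) cube([783, 237, 177]);
translate([226, 1176, 531]) cube([783, 237, 177]);
translate([226, 1413, 708]) cube([783, 237, 177]);
translate([226, 1650, 885]) cube([783, 237, 177]);
translate([226, 1887, 1062]) cube([783, 237, 177]);
translate([226, 2124, 1239]) cube([783, 237, 177]);
translate([226, 2361, 1416]) cube([783, 237, 177]);


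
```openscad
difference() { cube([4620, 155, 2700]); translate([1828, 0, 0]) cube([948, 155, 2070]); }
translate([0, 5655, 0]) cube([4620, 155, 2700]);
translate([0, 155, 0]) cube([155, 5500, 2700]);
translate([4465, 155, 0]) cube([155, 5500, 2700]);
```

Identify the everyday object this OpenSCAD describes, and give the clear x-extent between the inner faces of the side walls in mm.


A single room. The interior width is 4310 mm.

Four walls enclosing a rectangle with a door in the front wall — a room. Outside width 4620 minus two 155 mm walls gives 4310 mm.


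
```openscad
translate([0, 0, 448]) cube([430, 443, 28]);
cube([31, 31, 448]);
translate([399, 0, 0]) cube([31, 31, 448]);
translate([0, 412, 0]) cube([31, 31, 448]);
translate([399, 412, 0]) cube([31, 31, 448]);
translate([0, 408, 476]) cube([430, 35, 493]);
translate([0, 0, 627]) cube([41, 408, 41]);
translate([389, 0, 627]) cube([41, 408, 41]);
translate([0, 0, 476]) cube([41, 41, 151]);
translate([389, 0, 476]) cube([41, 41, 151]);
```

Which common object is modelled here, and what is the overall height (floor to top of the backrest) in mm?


A chair. The overall height is 969 mm.

A slab on four corner posts with a tall panel at the back — a chair. The seat slab sits at z = 448 with thickness 28, and the 493 mm backrest starts at the seat top, so the overall height is 448 + 28 + 493 = 969 mm.


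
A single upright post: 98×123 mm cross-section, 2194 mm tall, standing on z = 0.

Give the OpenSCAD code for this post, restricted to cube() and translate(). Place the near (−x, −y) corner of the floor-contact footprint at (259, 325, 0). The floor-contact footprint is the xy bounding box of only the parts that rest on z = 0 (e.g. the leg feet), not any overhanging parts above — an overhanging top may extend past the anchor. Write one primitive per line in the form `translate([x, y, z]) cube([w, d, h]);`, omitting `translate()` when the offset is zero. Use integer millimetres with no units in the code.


translate([259, 325, 0]) cube([98, 123, 2194]);


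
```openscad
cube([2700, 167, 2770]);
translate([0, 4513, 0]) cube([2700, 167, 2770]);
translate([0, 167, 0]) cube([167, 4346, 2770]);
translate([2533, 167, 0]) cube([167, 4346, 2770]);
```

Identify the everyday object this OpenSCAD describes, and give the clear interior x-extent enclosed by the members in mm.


A house (or room) frame. The interior width is 2366 mm.

Four 2770 mm walls enclosing a rectangle with no floor or roof — a room or house frame. Outside width is 2700 mm and wall thickness is 167 mm, so the interior width is 2700 − 2 × 167 = 2366 mm.


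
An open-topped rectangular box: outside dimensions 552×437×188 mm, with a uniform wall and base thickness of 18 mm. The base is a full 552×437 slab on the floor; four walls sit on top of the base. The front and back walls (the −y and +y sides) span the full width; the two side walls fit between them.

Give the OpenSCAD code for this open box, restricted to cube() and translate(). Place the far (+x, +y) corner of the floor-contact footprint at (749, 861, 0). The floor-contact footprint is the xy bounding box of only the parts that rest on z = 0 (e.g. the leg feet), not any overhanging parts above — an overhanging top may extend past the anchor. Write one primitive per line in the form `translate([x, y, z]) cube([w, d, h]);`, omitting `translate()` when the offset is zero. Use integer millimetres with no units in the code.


translate([197, 424, 0]) cube([552, 437, 18]);
translate([197, 424, 18]) cube([552, 18, 170]);
translate([197, 843, 18]) cube([552, 18, 170]);
translate([197, 442, 18]) cube([18, 401, 170]);
translate([731, 442, 18]) cube([18, 401, 170]);


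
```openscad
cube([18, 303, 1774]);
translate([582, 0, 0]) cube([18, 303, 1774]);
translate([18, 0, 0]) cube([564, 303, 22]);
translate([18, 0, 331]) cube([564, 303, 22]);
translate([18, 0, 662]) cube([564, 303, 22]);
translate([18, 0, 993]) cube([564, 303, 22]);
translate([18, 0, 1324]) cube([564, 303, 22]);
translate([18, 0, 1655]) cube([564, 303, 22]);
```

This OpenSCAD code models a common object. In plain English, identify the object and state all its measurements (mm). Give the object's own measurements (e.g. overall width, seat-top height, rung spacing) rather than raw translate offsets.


An open bookshelf. Two side panels, each 18 mm thick, 303 mm deep and 1774 mm tall, stand 600 mm apart (outside-to-outside). Between them sit 6 shelves, each 22 mm thick and 303 mm deep, spanning the full gap between the sides. The bottom shelf rests on the floor (its underside at z = 0) and the clear gap between one shelf's top and the next shelf's underside is 309 mm.


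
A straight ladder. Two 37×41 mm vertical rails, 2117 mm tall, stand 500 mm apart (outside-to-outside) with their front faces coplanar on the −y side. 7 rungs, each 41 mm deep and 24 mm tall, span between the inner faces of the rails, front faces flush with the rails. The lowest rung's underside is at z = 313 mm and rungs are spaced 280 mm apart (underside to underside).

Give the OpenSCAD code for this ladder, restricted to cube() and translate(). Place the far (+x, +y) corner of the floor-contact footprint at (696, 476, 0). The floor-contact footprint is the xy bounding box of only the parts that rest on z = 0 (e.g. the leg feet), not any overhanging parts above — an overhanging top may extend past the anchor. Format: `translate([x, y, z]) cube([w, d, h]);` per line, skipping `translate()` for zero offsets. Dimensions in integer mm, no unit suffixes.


translate([196, 435, 0]) cube([37, 41, 2117]);
translate([659, 435, 0]) cube([37, 41, 2117]);
translate([233, 435, 313]) cube([426, 41, 24]);
translate([233, 435, 593]) cube([426, 41, 24]);
translate([233, 435, 873]) cube([426, 41, 24]);
translate([233, 435, 1153]) cube([426, 41, 24]);
translate([233, 435, 1433]) cube([426, 41, 24]);
translate([233, 435, 1713]) cube([426, 41, 24]);
translate([233, 435, 1993]) cube([426, 41, 24]);


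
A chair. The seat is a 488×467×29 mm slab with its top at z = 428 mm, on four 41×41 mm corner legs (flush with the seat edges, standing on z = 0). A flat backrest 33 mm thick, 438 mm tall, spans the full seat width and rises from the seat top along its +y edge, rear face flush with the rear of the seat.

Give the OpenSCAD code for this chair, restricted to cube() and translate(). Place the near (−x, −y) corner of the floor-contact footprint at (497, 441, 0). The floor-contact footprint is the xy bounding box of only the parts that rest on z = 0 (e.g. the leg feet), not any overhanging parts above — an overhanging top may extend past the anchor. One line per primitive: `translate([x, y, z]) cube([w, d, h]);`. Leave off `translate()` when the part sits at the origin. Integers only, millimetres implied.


translate([497, 441, 399]) cube([488, 467, 29]);
translate([497, 441, 0]) cube([41, 41, 399]);
translate([944, 441, 0]) cube([41, 41, 399]);
translate([497, 867, 0]) cube([41, 41, 399]);
translate([944, 867, 0]) cube([41, 41, 399]);
translate([497, 875, 428]) cube([488, 33, 438]);


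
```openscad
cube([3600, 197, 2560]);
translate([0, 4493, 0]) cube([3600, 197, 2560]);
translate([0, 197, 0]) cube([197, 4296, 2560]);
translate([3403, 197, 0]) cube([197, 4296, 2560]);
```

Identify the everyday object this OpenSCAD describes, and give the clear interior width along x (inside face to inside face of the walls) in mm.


A house (or room) frame. The interior width is 3206 mm.

Four 2560 mm walls enclosing a rectangle with no floor or roof — a room or house frame. Outside width is 3600 mm and wall thickness is 197 mm, so the interior width is 3600 − 2 × 197 = 3206 mm.


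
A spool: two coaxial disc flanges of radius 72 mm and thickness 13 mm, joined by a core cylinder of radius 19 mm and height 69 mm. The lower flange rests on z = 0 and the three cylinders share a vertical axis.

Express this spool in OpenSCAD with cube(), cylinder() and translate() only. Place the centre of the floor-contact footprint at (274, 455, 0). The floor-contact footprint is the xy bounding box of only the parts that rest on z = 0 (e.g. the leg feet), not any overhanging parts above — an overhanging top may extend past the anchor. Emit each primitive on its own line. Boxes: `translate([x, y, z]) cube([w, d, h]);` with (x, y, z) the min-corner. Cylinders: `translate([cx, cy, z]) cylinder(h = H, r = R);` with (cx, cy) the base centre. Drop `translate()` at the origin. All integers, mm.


translate([274, 455, 0]) cylinder(h = 13, r = 72);
translate([274, 455, 13]) cylinder(h = 69, r = 19);
translate([274, 455, 82]) cylinder(h = 13, r = 72);


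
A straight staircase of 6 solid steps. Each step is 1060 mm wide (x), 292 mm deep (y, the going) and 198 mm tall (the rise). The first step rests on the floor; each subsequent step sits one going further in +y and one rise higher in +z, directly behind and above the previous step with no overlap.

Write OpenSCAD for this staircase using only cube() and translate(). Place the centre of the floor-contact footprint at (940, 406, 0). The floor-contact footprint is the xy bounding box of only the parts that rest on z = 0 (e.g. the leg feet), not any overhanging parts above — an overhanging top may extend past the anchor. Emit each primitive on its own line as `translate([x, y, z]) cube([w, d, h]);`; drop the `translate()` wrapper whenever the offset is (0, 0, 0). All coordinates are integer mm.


translate([410, 260, 0]) cube([1060, 292, 198]);
translate([410, 552, 198]) cube([1060, 292, 198]);
translate([410, 844, 396]) cube([1060, 292, 198]);
translate([410, 1136, 594]) cube([1060, 292, 198]);
translate([410, 1428, 792]) cube([1060, 292, 198]);
translate([410, 1720, 990]) cube([1060, 292, 198]);


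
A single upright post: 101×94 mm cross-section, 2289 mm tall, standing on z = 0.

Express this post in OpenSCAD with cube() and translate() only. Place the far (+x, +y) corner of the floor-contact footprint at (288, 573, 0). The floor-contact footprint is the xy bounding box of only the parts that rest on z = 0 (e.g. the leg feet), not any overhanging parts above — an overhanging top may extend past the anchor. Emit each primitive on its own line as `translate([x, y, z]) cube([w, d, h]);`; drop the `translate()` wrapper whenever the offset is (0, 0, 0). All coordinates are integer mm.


translate([187, 479, 0]) cube([101, 94, 2289]);


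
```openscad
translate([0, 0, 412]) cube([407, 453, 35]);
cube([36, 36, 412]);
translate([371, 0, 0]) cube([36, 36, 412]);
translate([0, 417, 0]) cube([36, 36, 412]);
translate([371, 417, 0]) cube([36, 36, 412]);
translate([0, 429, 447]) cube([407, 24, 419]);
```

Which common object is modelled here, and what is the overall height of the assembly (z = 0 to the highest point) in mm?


A chair. The overall height is 866 mm.

A slab on four corner posts with a tall panel at the back — a chair. The seat slab sits at z = 412 with thickness 35, and the 419 mm backrest starts at the seat top, so the overall height is 412 + 35 + 419 = 866 mm.


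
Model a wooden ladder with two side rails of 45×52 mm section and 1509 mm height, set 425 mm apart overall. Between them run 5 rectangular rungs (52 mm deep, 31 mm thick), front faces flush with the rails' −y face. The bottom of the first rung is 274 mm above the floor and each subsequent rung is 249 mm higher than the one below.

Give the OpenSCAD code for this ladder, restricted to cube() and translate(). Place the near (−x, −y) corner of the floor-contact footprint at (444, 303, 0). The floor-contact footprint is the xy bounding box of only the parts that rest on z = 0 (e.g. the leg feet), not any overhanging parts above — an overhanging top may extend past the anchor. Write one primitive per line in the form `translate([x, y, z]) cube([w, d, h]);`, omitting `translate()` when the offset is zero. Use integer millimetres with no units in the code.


// rung span = 425 - 2*45 = 335
// rung[k] z = 274 + k*249
translate([444, 303, 0]) cube([45, 52, 1509]);
translate([824, 303, 0]) cube([45, 52, 1509]);
translate([489, 303, 274]) cube([335, 52, 31]);
translate([489, 303, 523]) cube([335, 52, 31]);
translate([489, 303, 772]) cube([335, 52, 31]);
translate([489, 303, 1021]) cube([335, 52, 31]);
translate([489, 303, 1270]) cube([335, 52, 31]);


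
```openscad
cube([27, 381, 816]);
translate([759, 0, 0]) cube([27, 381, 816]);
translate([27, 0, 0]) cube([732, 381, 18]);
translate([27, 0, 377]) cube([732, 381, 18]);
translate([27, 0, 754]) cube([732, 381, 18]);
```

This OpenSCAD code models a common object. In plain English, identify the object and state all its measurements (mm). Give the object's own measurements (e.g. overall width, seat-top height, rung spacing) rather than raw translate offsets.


An open bookshelf. Two side panels, each 27 mm thick, 381 mm deep and 816 mm tall, stand 786 mm apart (outside-to-outside). Between them sit 3 shelves, each 18 mm thick and 381 mm deep, spanning the full gap between the sides. The bottom shelf rests on the floor (its underside at z = 0) and the clear gap between one shelf's top and the next shelf's underside is 359 mm.


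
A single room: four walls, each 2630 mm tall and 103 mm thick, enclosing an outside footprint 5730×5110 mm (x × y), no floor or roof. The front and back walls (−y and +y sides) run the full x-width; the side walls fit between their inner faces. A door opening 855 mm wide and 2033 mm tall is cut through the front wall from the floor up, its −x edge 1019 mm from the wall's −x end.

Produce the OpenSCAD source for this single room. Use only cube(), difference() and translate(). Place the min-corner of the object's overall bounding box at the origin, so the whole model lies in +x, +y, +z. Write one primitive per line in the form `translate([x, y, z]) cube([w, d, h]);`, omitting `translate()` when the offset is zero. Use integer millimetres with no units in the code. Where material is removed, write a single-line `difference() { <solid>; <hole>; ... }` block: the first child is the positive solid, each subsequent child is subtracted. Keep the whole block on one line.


difference() { cube([5730, 103, 2630]); translate([1019, 0, 0]) cube([855, 103, 2033]); }
translate([0, 5007, 0]) cube([5730, 103, 2630]);
translate([0, 103, 0]) cube([103, 4904, 2630]);
translate([5627, 103, 0]) cube([103, 4904, 2630]);


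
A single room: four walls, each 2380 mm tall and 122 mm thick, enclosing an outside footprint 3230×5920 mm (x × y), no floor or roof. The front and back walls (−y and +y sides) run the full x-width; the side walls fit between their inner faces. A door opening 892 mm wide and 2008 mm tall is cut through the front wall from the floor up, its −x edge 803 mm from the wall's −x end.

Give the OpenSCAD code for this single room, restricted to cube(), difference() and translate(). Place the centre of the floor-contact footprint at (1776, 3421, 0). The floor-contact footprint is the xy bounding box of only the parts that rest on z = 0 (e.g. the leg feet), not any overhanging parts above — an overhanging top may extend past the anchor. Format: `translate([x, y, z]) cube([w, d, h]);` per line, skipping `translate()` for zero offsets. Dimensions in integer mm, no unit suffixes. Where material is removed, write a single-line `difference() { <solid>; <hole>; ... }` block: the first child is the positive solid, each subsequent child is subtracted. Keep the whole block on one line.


difference() { translate([161, 461, 0]) cube([3230, 122, 2380]); translate([964, 461, 0]) cube([892, 122, 2008]); }
translate([161, 6259, 0]) cube([3230, 122, 2380]);
translate([161, 583, 0]) cube([122, 5676, 2380]);
translate([3269, 583, 0]) cube([122, 5676, 2380]);


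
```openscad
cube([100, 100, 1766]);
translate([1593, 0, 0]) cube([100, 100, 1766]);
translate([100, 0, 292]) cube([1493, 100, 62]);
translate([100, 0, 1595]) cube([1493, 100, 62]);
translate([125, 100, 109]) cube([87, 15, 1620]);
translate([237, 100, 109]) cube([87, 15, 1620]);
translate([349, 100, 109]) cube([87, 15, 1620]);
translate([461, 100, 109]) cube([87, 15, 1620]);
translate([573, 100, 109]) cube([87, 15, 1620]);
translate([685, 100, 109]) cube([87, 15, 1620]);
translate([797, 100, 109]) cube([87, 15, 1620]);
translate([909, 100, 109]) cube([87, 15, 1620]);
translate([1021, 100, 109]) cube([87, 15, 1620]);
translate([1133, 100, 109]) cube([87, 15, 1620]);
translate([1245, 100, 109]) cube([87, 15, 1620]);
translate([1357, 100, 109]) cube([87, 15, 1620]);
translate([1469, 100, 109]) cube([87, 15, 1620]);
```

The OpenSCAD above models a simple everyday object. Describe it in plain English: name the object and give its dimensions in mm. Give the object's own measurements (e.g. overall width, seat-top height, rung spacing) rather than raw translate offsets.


A fence section. Two 100×100 mm posts, 1766 mm tall, stand on the floor with a clear span of 1493 mm between their inner faces. Two horizontal rails of 100×62 mm section span the gap between the posts with their undersides at z = 292 mm and z = 1595 mm, flush with the posts' −y face. 13 pickets, each 87 mm wide, 15 mm thick and 1620 mm tall, are fixed to the +y face of the rails with their bottoms at z = 109 mm, spaced across the span with a 25 mm gap after the −x post and between neighbouring pickets, with 37 mm left before the +x post.


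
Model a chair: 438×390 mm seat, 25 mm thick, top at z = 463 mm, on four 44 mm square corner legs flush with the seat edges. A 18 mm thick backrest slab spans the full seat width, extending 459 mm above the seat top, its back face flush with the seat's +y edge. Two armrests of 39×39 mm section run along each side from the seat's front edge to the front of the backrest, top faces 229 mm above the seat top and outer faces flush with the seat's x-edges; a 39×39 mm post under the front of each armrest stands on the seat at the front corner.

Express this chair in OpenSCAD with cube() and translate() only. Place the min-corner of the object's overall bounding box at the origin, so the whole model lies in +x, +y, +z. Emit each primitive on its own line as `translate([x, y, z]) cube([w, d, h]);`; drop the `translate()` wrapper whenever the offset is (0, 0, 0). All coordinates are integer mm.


// leg_h = 463 - 25 = 438
// arm post h = 229 - 39 = 190
translate([0, 0, 438]) cube([438, 390, 25]);
cube([44, 44, 438]);
translate([394, 0, 0]) cube([44, 44, 438]);
translate([0, 346, 0]) cube([44, 44, 438]);
translate([394, 346, 0]) cube([44, 44, 438]);
translate([0, 372, 463]) cube([438, 18, 459]);
translate([0, 0, 653]) cube([39, 372, 39]);
translate([399, 0, 653]) cube([39, 372, 39]);
translate([0, 0, 463]) cube([39, 39, 190]);
translate([399, 0, 463]) cube([39, 39, 190]);


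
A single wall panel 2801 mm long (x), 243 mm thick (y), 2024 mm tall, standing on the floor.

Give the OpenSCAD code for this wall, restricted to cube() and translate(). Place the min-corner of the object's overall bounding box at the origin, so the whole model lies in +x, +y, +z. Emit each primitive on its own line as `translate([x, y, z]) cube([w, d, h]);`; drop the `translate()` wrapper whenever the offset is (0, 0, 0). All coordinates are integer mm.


cube([2801, 243, 2024]);


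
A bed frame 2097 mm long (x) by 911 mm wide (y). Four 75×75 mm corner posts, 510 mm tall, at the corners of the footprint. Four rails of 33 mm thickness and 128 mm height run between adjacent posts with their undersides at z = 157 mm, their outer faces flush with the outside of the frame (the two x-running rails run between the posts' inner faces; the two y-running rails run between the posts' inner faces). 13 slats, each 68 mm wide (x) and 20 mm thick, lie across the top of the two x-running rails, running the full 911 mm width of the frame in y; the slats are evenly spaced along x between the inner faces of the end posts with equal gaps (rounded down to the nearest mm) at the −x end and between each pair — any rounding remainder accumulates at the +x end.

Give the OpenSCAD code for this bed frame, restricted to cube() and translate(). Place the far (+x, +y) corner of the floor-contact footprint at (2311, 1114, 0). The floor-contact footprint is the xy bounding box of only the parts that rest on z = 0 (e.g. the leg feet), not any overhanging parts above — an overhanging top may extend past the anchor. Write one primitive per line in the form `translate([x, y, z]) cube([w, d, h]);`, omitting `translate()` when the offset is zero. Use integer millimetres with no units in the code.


translate([214, 203, 0]) cube([75, 75, 510]);
translate([214, 1039, 0]) cube([75, 75, 510]);
translate([2236, 203, 0]) cube([75, 75, 510]);
translate([2236, 1039, 0]) cube([75, 75, 510]);
translate([289, 203, 157]) cube([1947, 33, 128]);
translate([289, 1081, 157]) cube([1947, 33, 128]);
translate([214, 278, 157]) cube([33, 761, 128]);
translate([2278, 278, 157]) cube([33, 761, 128]);
translate([364, 203, 285]) cube([68, 911, 20]);
translate([507, 203, 285]) cube([68, 911, 20]);
translate([650, 203, 285]) cube([68, 911, 20]);
translate([793, 203, 285]) cube([68, 911, 20]);
translate([936, 203, 285]) cube([68, 911, 20]);
translate([1079, 203, 285]) cube([68, 911, 20]);
translate([1222, 203, 285]) cube([68, 911, 20]);
translate([1365, 203, 285]) cube([68, 911, 20]);
translate([1508, 203, 285]) cube([68, 911, 20]);
translate([1651, 203, 285]) cube([68, 911, 20]);
translate([1794, 203, 285]) cube([68, 911, 20]);
translate([1937, 203, 285]) cube([68, 911, 20]);
translate([2080, 203, 285]) cube([68, 911, 20]);


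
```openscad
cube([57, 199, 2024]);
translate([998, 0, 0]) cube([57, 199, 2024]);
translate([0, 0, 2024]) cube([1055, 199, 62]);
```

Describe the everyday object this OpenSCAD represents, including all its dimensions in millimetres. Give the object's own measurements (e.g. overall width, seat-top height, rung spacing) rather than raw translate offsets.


A door frame. The clear opening is 941 mm wide and 2024 mm high. Two 57 mm wide jambs, 199 mm deep, stand either side of the opening from the floor to the top of the opening. A 62 mm thick head sits across the top of both jambs, spanning the full outside width of the frame.


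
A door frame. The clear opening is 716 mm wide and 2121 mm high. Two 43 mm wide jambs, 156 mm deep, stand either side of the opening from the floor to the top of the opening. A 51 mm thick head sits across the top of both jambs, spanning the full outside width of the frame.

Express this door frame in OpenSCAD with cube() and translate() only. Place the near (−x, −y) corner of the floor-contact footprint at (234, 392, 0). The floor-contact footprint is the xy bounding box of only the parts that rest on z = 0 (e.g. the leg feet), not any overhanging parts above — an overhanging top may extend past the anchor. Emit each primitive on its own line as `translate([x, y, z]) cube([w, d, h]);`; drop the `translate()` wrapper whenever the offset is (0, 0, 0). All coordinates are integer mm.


translate([234, 392, 0]) cube([43, 156, 2121]);
translate([993, 392, 0]) cube([43, 156, 2121]);
translate([234, 392, 2121]) cube([802, 156, 51]);


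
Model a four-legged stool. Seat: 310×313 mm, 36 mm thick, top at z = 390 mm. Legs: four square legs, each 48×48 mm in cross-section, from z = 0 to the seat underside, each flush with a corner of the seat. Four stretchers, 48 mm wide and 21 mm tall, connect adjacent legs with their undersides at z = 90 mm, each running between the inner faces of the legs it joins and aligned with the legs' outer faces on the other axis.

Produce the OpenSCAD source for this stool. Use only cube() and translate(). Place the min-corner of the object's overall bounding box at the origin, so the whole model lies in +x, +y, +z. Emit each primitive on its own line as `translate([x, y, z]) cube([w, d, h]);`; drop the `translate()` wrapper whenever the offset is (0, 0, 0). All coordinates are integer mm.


translate([0, 0, 354]) cube([310, 313, 36]);
cube([48, 48, 354]);
translate([262, 0, 0]) cube([48, 48, 354]);
translate([0, 265, 0]) cube([48, 48, 354]);
translate([262, 265, 0]) cube([48, 48, 354]);
translate([48, 0, 90]) cube([214, 48, 21]);
translate([48, 265, 90]) cube([214, 48, 21]);
translate([0, 48, 90]) cube([48, 217, 21]);
translate([262, 48, 90]) cube([48, 217, 21]);


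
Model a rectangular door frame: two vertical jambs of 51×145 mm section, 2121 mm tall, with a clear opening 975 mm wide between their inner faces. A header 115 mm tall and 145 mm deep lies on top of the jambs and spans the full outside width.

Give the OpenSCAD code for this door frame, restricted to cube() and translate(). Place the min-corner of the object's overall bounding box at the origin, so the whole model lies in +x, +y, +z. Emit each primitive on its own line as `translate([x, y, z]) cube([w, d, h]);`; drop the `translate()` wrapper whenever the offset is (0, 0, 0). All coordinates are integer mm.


cube([51, 145, 2121]);
translate([1026, 0, 0]) cube([51, 145, 2121]);
translate([0, 0, 2121]) cube([1077, 145, 115]);
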